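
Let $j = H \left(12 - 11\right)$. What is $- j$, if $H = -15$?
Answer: $15$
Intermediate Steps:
$j = -15$ ($j = - 15 \left(12 - 11\right) = \left(-15\right) 1 = -15$)
$- j = \left(-1\right) \left(-15\right) = 15$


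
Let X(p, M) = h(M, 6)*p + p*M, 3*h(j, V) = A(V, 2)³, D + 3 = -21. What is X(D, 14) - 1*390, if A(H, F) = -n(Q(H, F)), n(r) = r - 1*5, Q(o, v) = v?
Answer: -942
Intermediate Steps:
D = -24 (D = -3 - 21 = -24)
n(r) = -5 + r (n(r) = r - 5 = -5 + r)
A(H, F) = 5 - F (A(H, F) = -(-5 + F) = 5 - F)
h(j, V) = 9 (h(j, V) = (5 - 1*2)³/3 = (5 - 2)³/3 = (⅓)*3³ = (⅓)*27 = 9)
X(p, M) = 9*p + M*p (X(p, M) = 9*p + p*M = 9*p + M*p)
X(D, 14) - 1*390 = -24*(9 + 14) - 1*390 = -24*23 - 390 = -552 - 390 = -942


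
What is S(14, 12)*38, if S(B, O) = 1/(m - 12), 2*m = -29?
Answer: -76/53 ≈ -1.4340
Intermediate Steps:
m = -29/2 (m = (1/2)*(-29) = -29/2 ≈ -14.500)
S(B, O) = -2/53 (S(B, O) = 1/(-29/2 - 12) = 1/(-53/2) = -2/53)
S(14, 12)*38 = -2/53*38 = -76/53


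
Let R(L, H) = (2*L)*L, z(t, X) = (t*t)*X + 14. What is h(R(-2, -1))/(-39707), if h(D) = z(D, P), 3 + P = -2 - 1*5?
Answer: 626/39707 ≈ 0.015765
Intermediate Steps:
P = -10 (P = -3 + (-2 - 1*5) = -3 + (-2 - 5) = -3 - 7 = -10)
z(t, X) = 14 + X*t² (z(t, X) = t²*X + 14 = X*t² + 14 = 14 + X*t²)
R(L, H) = 2*L²
h(D) = 14 - 10*D²
h(R(-2, -1))/(-39707) = (14 - 10*(2*(-2)²)²)/(-39707) = (14 - 10*(2*4)²)*(-1/39707) = (14 - 10*8²)*(-1/39707) = (14 - 10*64)*(-1/39707) = (14 - 640)*(-1/39707) = -626*(-1/39707) = 626/39707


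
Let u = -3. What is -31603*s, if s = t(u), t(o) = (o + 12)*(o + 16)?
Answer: -3697551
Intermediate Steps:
t(o) = (12 + o)*(16 + o)
s = 117 (s = 192 + (-3)² + 28*(-3) = 192 + 9 - 84 = 117)
-31603*s = -31603*117 = -3697551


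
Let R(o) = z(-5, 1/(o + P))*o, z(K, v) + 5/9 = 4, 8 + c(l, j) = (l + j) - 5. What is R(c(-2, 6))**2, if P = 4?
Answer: 961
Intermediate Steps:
c(l, j) = -13 + j + l (c(l, j) = -8 + ((l + j) - 5) = -8 + ((j + l) - 5) = -8 + (-5 + j + l) = -13 + j + l)
z(K, v) = 31/9 (z(K, v) = -5/9 + 4 = 31/9)
R(o) = 31*o/9
R(c(-2, 6))**2 = (31*(-13 + 6 - 2)/9)**2 = ((31/9)*(-9))**2 = (-31)**2 = 961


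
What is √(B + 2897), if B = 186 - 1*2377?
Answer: √706 ≈ 26.571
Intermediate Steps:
B = -2191 (B = 186 - 2377 = -2191)
√(B + 2897) = √(-2191 + 2897) = √706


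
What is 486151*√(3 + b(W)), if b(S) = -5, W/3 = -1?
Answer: 486151*I*√2 ≈ 6.8752e+5*I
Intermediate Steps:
W = -3 (W = 3*(-1) = -3)
486151*√(3 + b(W)) = 486151*√(3 - 5) = 486151*√(-2) = 486151*(I*√2) = 486151*I*√2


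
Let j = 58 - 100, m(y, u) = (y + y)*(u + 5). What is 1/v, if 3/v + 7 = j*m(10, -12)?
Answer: 5873/3 ≈ 1957.7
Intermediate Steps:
m(y, u) = 2*y*(5 + u) (m(y, u) = (2*y)*(5 + u) = 2*y*(5 + u))
j = -42
v = 3/5873 (v = 3/(-7 - 84*10*(5 - 12)) = 3/(-7 - 84*10*(-7)) = 3/(-7 - 42*(-140)) = 3/(-7 + 5880) = 3/5873 ≈ 0.00051081)
1/v = 1/(3/5873) = 5873/3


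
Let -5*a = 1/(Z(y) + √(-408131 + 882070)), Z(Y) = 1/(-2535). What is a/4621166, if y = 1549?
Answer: -507/14074401778932099484 - 1285245*√473939/14074401778932099484 ≈ -6.2866e-11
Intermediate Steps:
Z(Y) = -1/2535
a = -1/(5*(-1/2535 + √473939)) (a = -1/(5*(-1/2535 + √(-408131 + 882070))) = -1/(5*(-1/2535 + √473939)) ≈ -0.00029052)
a/4621166 = (-507/3045638650274 - 1285245*√473939/3045638650274)/4621166 = (-507/3045638650274 - 1285245*√473939/3045638650274)*(1/4621166) = -507/14074401778932099484 - 1285245*√473939/14074401778932099484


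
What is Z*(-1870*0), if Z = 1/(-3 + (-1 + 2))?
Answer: 0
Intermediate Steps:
Z = -½ (Z = 1/(-3 + 1) = 1/(-2) = -½ ≈ -0.50000)
Z*(-1870*0) = -(-935)*0 = -½*0 = 0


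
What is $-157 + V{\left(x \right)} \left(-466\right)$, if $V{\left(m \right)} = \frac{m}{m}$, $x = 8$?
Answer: $-623$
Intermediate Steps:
$V{\left(m \right)} = 1$
$-157 + V{\left(x \right)} \left(-466\right) = -157 + 1 \left(-466\right) = -157 - 466 = -623$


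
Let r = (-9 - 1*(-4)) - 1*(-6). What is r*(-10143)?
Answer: -10143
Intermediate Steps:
r = 1 (r = (-9 + 4) + 6 = -5 + 6 = 1)
r*(-10143) = 1*(-10143) = -10143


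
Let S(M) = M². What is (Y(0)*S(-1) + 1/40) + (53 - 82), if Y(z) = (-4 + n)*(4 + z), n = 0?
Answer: -1799/40 ≈ -44.975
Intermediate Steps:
Y(z) = -16 - 4*z (Y(z) = (-4 + 0)*(4 + z) = -4*(4 + z) = -16 - 4*z)
(Y(0)*S(-1) + 1/40) + (53 - 82) = ((-16 - 4*0)*(-1)² + 1/40) + (53 - 82) = ((-16 + 0)*1 + 1/40) - 29 = (-16*1 + 1/40) - 29 = (-16 + 1/40) - 29 = -639/40 - 29 = -1799/40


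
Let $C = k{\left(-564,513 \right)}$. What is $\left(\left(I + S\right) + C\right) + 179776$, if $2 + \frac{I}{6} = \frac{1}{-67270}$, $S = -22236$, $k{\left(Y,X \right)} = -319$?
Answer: $\frac{5287724712}{33635} \approx 1.5721 \cdot 10^{5}$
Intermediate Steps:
$C = -319$
$I = - \frac{403623}{33635}$ ($I = -12 + \frac{6}{-67270} = -12 + 6 \left(- \frac{1}{67270}\right) = -12 - \frac{3}{33635} = - \frac{403623}{33635} \approx -12.0$)
$\left(\left(I + S\right) + C\right) + 179776 = \left(\left(- \frac{403623}{33635} - 22236\right) - 319\right) + 179776 = \left(- \frac{748311483}{33635} - 319\right) + 179776 = - \frac{759041048}{33635} + 179776 = \frac{5287724712}{33635}$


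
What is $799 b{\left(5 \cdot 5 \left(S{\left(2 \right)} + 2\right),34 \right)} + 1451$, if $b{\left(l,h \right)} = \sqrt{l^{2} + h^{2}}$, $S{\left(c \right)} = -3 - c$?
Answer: $1451 + 799 \sqrt{6781} \approx 67246.0$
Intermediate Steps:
$b{\left(l,h \right)} = \sqrt{h^{2} + l^{2}}$
$799 b{\left(5 \cdot 5 \left(S{\left(2 \right)} + 2\right),34 \right)} + 1451 = 799 \sqrt{34^{2} + \left(5 \cdot 5 \left(\left(-3 - 2\right) + 2\right)\right)^{2}} + 1451 = 799 \sqrt{1156 + \left(25 \left(\left(-3 - 2\right) + 2\right)\right)^{2}} + 1451 = 799 \sqrt{1156 + \left(25 \left(-5 + 2\right)\right)^{2}} + 1451 = 799 \sqrt{1156 + \left(25 \left(-3\right)\right)^{2}} + 1451 = 799 \sqrt{1156 + \left(-75\right)^{2}} + 1451 = 799 \sqrt{1156 + 5625} + 1451 = 799 \sqrt{6781} + 1451 = 1451 + 799 \sqrt{6781}$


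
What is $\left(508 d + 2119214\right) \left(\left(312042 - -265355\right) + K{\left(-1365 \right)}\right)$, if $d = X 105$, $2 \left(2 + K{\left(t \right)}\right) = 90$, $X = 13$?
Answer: $1624127376960$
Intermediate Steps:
$K{\left(t \right)} = 43$ ($K{\left(t \right)} = -2 + \frac{1}{2} \cdot 90 = -2 + 45 = 43$)
$d = 1365$ ($d = 13 \cdot 105 = 1365$)
$\left(508 d + 2119214\right) \left(\left(312042 - -265355\right) + K{\left(-1365 \right)}\right) = \left(508 \cdot 1365 + 2119214\right) \left(\left(312042 - -265355\right) + 43\right) = \left(693420 + 2119214\right) \left(\left(312042 + 265355\right) + 43\right) = 2812634 \left(577397 + 43\right) = 2812634 \cdot 577440 = 1624127376960$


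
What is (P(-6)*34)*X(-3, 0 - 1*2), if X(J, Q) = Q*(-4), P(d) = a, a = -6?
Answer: -1632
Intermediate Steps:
P(d) = -6
X(J, Q) = -4*Q
(P(-6)*34)*X(-3, 0 - 1*2) = (-6*34)*(-4*(0 - 1*2)) = -(-816)*(0 - 2) = -(-816)*(-2) = -204*8 = -1632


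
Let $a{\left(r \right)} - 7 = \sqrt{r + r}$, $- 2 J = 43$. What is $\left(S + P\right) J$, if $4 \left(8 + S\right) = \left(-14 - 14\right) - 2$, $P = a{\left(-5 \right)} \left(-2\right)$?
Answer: $\frac{2537}{4} + 43 i \sqrt{10} \approx 634.25 + 135.98 i$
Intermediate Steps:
$J = - \frac{43}{2}$ ($J = \left(- \frac{1}{2}\right) 43 = - \frac{43}{2} \approx -21.5$)
$a{\left(r \right)} = 7 + \sqrt{2} \sqrt{r}$ ($a{\left(r \right)} = 7 + \sqrt{r + r} = 7 + \sqrt{2 r} = 7 + \sqrt{2} \sqrt{r}$)
$P = -14 - 2 i \sqrt{10}$ ($P = \left(7 + \sqrt{2} \sqrt{-5}\right) \left(-2\right) = \left(7 + \sqrt{2} i \sqrt{5}\right) \left(-2\right) = \left(7 + i \sqrt{10}\right) \left(-2\right) = -14 - 2 i \sqrt{10} \approx -14.0 - 6.3246 i$)
$S = - \frac{31}{2}$ ($S = -8 + \frac{\left(-14 - 14\right) - 2}{4} = -8 + \frac{-28 - 2}{4} = -8 + \frac{1}{4} \left(-30\right) = -8 - \frac{15}{2} = - \frac{31}{2} \approx -15.5$)
$\left(S + P\right) J = \left(- \frac{31}{2} - \left(14 + 2 i \sqrt{10}\right)\right) \left(- \frac{43}{2}\right) = \left(- \frac{59}{2} - 2 i \sqrt{10}\right) \left(- \frac{43}{2}\right) = \frac{2537}{4} + 43 i \sqrt{10}$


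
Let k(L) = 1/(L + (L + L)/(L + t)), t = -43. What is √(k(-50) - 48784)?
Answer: I*√40398047326/910 ≈ 220.87*I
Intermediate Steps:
k(L) = 1/(L + 2*L/(-43 + L)) (k(L) = 1/(L + (L + L)/(L - 43)) = 1/(L + (2*L)/(-43 + L)) = 1/(L + 2*L/(-43 + L)))
√(k(-50) - 48784) = √((-43 - 50)/((-50)*(-41 - 50)) - 48784) = √(-1/50*(-93)/(-91) - 48784) = √(-1/50*(-1/91)*(-93) - 48784) = √(-93/4550 - 48784) = √(-221967293/4550) = I*√40398047326/910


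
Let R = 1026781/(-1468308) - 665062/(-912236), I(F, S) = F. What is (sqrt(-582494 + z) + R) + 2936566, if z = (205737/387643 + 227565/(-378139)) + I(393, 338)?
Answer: 983341009054769047/334860854172 + I*sqrt(12507347981083363486259085233)/146582936377 ≈ 2.9366e+6 + 762.96*I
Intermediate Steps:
R = 9962315695/334860854172 (R = 1026781*(-1/1468308) - 665062*(-1/912236) = -1026781/1468308 + 332531/456118 = 9962315695/334860854172 ≈ 0.029751)
z = 57596677200309/146582936377 (z = (205737/387643 + 227565/(-378139)) + 393 = (205737*(1/387643) + 227565*(-1/378139)) + 393 = (205737/387643 - 227565/378139) + 393 = -10416795852/146582936377 + 393 = 57596677200309/146582936377 ≈ 392.93)
(sqrt(-582494 + z) + R) + 2936566 = (sqrt(-582494 + 57596677200309/146582936377) + 9962315695/334860854172) + 2936566 = (sqrt(-85326084264783929/146582936377) + 9962315695/334860854172) + 2936566 = (I*sqrt(12507347981083363486259085233)/146582936377 + 9962315695/334860854172) + 2936566 = (9962315695/334860854172 + I*sqrt(12507347981083363486259085233)/146582936377) + 2936566 = 983341009054769047/334860854172 + I*sqrt(12507347981083363486259085233)/146582936377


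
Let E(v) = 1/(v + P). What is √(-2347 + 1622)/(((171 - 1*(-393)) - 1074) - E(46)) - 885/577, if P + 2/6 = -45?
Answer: -885/577 - 10*I*√29/1023 ≈ -1.5338 - 0.052641*I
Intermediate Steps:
P = -136/3 (P = -⅓ - 45 = -136/3 ≈ -45.333)
E(v) = 1/(-136/3 + v) (E(v) = 1/(v - 136/3) = 1/(-136/3 + v))
√(-2347 + 1622)/(((171 - 1*(-393)) - 1074) - E(46)) - 885/577 = √(-2347 + 1622)/(((171 - 1*(-393)) - 1074) - 3/(-136 + 3*46)) - 885/577 = √(-725)/(((171 + 393) - 1074) - 3/(-136 + 138)) - 885*1/577 = (5*I*√29)/((564 - 1074) - 3/2) - 885/577 = (5*I*√29)/(-510 - 3/2) - 885/577 = (5*I*√29)/(-1023/2) - 885/577 = (5*I*√29)*(-2/1023) - 885/577 = -10*I*√29/1023 - 885/577 = -885/577 - 10*I*√29/1023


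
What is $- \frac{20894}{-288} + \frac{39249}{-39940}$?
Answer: $\frac{102900331}{1437840} \approx 71.566$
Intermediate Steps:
$- \frac{20894}{-288} + \frac{39249}{-39940} = \left(-20894\right) \left(- \frac{1}{288}\right) + 39249 \left(- \frac{1}{39940}\right) = \frac{10447}{144} - \frac{39249}{39940} = \frac{102900331}{1437840}$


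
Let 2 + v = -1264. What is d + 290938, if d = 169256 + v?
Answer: 458928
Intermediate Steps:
v = -1266 (v = -2 - 1264 = -1266)
d = 167990 (d = 169256 - 1266 = 167990)
d + 290938 = 167990 + 290938 = 458928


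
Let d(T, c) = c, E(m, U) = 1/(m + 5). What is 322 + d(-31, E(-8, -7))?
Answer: 965/3 ≈ 321.67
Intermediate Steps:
E(m, U) = 1/(5 + m)
322 + d(-31, E(-8, -7)) = 322 + 1/(5 - 8) = 322 + 1/(-3) = 322 - 1/3 = 965/3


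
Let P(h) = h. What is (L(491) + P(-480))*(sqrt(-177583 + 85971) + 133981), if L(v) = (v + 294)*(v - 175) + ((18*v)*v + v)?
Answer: 614641722949 + 9175058*I*sqrt(22903) ≈ 6.1464e+11 + 1.3885e+9*I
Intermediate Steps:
L(v) = v + 18*v**2 + (-175 + v)*(294 + v) (L(v) = (294 + v)*(-175 + v) + (18*v**2 + v) = (-175 + v)*(294 + v) + (v + 18*v**2) = v + 18*v**2 + (-175 + v)*(294 + v))
(L(491) + P(-480))*(sqrt(-177583 + 85971) + 133981) = ((-51450 + 19*491**2 + 120*491) - 480)*(sqrt(-177583 + 85971) + 133981) = ((-51450 + 19*241081 + 58920) - 480)*(sqrt(-91612) + 133981) = ((-51450 + 4580539 + 58920) - 480)*(2*I*sqrt(22903) + 133981) = (4588009 - 480)*(133981 + 2*I*sqrt(22903)) = 4587529*(133981 + 2*I*sqrt(22903)) = 614641722949 + 9175058*I*sqrt(22903)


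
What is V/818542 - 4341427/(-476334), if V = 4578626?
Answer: 2867297788259/194949692514 ≈ 14.708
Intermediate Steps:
V/818542 - 4341427/(-476334) = 4578626/818542 - 4341427/(-476334) = 4578626*(1/818542) - 4341427*(-1/476334) = 2289313/409271 + 4341427/476334 = 2867297788259/194949692514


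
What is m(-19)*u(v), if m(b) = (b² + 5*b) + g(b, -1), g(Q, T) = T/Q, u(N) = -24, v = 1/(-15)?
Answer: -121320/19 ≈ -6385.3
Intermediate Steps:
v = -1/15 ≈ -0.066667
m(b) = b² - 1/b + 5*b (m(b) = (b² + 5*b) - 1/b = b² - 1/b + 5*b)
m(-19)*u(v) = ((-1 + (-19)²*(5 - 19))/(-19))*(-24) = -(-1 + 361*(-14))/19*(-24) = -(-1 - 5054)/19*(-24) = -1/19*(-5055)*(-24) = (5055/19)*(-24) = -121320/19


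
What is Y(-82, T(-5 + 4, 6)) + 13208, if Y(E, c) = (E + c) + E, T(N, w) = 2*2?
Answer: 13048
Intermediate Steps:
T(N, w) = 4
Y(E, c) = c + 2*E
Y(-82, T(-5 + 4, 6)) + 13208 = (4 + 2*(-82)) + 13208 = (4 - 164) + 13208 = -160 + 13208 = 13048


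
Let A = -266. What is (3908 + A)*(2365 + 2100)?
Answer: 16261530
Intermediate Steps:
(3908 + A)*(2365 + 2100) = (3908 - 266)*(2365 + 2100) = 3642*4465 = 16261530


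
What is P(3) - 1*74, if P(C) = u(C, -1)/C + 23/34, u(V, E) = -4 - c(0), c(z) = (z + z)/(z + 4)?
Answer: -7615/102 ≈ -74.657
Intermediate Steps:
c(z) = 2*z/(4 + z) (c(z) = (2*z)/(4 + z) = 2*z/(4 + z))
u(V, E) = -4 (u(V, E) = -4 - 2*0/(4 + 0) = -4 - 2*0/4 = -4 - 1*0 = -4 + 0 = -4)
P(C) = 23/34 - 4/C (P(C) = -4/C + 23/34 = 23/34 - 4/C)
P(3) - 1*74 = (23/34 - 4/3) - 1*74 = (23/34 - 4*1/3) - 74 = (23/34 - 4/3) - 74 = -67/102 - 74 = -7615/102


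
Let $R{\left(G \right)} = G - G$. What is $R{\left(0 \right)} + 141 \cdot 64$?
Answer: $9024$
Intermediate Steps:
$R{\left(G \right)} = 0$
$R{\left(0 \right)} + 141 \cdot 64 = 0 + 141 \cdot 64 = 0 + 9024 = 9024$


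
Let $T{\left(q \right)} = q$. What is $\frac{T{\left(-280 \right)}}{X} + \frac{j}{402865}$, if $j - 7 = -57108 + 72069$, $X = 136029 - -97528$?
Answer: $\frac{3383078976}{94091940805} \approx 0.035955$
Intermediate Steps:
$X = 233557$ ($X = 136029 + 97528 = 233557$)
$j = 14968$ ($j = 7 + \left(-57108 + 72069\right) = 7 + 14961 = 14968$)
$\frac{T{\left(-280 \right)}}{X} + \frac{j}{402865} = - \frac{280}{233557} + \frac{14968}{402865} = \frac{3383078976}{94091940805}$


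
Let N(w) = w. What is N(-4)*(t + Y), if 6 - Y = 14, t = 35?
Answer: -108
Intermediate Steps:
Y = -8 (Y = 6 - 1*14 = 6 - 14 = -8)
N(-4)*(t + Y) = -4*(35 - 8) = -4*27 = -108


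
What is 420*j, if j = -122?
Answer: -51240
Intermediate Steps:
420*j = 420*(-122) = -51240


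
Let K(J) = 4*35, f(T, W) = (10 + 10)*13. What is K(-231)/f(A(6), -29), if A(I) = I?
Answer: 7/13 ≈ 0.53846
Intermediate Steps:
f(T, W) = 260 (f(T, W) = 20*13 = 260)
K(J) = 140
K(-231)/f(A(6), -29) = 140/260 = 140*(1/260) = 7/13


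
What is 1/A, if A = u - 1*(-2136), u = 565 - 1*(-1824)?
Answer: 1/4525 ≈ 0.00022099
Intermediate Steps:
u = 2389 (u = 565 + 1824 = 2389)
A = 4525 (A = 2389 - 1*(-2136) = 2389 + 2136 = 4525)
1/A = 1/4525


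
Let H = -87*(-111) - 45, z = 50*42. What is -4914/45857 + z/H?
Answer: 584123/5247351 ≈ 0.11132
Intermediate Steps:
z = 2100
H = 9612 (H = 9657 - 45 = 9612)
-4914/45857 + z/H = -4914/45857 + 2100/9612 = -4914*1/45857 + 2100*(1/9612) = -702/6551 + 175/801 = 584123/5247351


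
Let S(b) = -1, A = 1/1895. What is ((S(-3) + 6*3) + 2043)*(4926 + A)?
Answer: 3845925652/379 ≈ 1.0148e+7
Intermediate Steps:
A = 1/1895 ≈ 0.00052770
((S(-3) + 6*3) + 2043)*(4926 + A) = ((-1 + 6*3) + 2043)*(4926 + 1/1895) = ((-1 + 18) + 2043)*(9334771/1895) = (17 + 2043)*(9334771/1895) = 2060*(9334771/1895) = 3845925652/379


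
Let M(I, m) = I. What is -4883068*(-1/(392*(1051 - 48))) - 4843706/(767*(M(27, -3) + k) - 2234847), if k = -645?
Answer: 540426512545/38037713826 ≈ 14.208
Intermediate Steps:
-4883068*(-1/(392*(1051 - 48))) - 4843706/(767*(M(27, -3) + k) - 2234847) = -4883068*(-1/(392*(1051 - 48))) - 4843706/(767*(27 - 645) - 2234847) = -4883068/((-392*1003)) - 4843706/(767*(-618) - 2234847) = -4883068/(-393176) - 4843706/(-474006 - 2234847) = -4883068*(-1/393176) - 4843706/(-2708853) = 1220767/98294 - 4843706*(-1/2708853) = 1220767/98294 + 691958/386979 = 540426512545/38037713826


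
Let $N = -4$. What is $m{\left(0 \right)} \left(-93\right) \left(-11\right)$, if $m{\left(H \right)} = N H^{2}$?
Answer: $0$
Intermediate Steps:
$m{\left(H \right)} = - 4 H^{2}$
$m{\left(0 \right)} \left(-93\right) \left(-11\right) = - 4 \cdot 0^{2} \left(-93\right) \left(-11\right) = \left(-4\right) 0 \left(-93\right) \left(-11\right) = 0 \left(-93\right) \left(-11\right) = 0 \left(-11\right) = 0$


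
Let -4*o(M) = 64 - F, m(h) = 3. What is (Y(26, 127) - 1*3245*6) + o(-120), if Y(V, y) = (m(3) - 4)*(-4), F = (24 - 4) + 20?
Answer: -19472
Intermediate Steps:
F = 40 (F = 20 + 20 = 40)
o(M) = -6 (o(M) = -(64 - 1*40)/4 = -(64 - 40)/4 = -1/4*24 = -6)
Y(V, y) = 4 (Y(V, y) = (3 - 4)*(-4) = -1*(-4) = 4)
(Y(26, 127) - 1*3245*6) + o(-120) = (4 - 1*3245*6) - 6 = (4 - 3245*6) - 6 = (4 - 19470) - 6 = -19466 - 6 = -19472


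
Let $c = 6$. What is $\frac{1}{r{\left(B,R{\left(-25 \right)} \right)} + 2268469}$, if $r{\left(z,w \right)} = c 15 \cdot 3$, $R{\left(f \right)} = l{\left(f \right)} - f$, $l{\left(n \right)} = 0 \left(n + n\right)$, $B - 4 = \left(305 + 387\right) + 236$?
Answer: $\frac{1}{2268739} \approx 4.4077 \cdot 10^{-7}$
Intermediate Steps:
$B = 932$ ($B = 4 + \left(\left(305 + 387\right) + 236\right) = 4 + \left(692 + 236\right) = 4 + 928 = 932$)
$l{\left(n \right)} = 0$ ($l{\left(n \right)} = 0 \cdot 2 n = 0$)
$R{\left(f \right)} = - f$ ($R{\left(f \right)} = 0 - f = - f$)
$r{\left(z,w \right)} = 270$ ($r{\left(z,w \right)} = 6 \cdot 15 \cdot 3 = 90 \cdot 3 = 270$)
$\frac{1}{r{\left(B,R{\left(-25 \right)} \right)} + 2268469} = \frac{1}{270 + 2268469} = \frac{1}{2268739}$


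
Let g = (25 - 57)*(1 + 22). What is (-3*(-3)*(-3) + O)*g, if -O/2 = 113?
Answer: 186208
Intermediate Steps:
O = -226 (O = -2*113 = -226)
g = -736 (g = -32*23 = -736)
(-3*(-3)*(-3) + O)*g = (-3*(-3)*(-3) - 226)*(-736) = (9*(-3) - 226)*(-736) = (-27 - 226)*(-736) = -253*(-736) = 186208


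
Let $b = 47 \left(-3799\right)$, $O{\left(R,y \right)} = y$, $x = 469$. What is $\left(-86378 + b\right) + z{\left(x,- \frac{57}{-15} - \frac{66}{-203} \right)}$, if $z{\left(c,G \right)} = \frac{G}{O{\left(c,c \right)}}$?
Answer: $- \frac{126116424398}{476035} \approx -2.6493 \cdot 10^{5}$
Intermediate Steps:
$b = -178553$
$z{\left(c,G \right)} = \frac{G}{c}$
$\left(-86378 + b\right) + z{\left(x,- \frac{57}{-15} - \frac{66}{-203} \right)} = \left(-86378 - 178553\right) + \frac{- \frac{57}{-15} - \frac{66}{-203}}{469} = -264931 + \left(\left(-57\right) \left(- \frac{1}{15}\right) - - \frac{66}{203}\right) \frac{1}{469} = -264931 + \left(\frac{19}{5} + \frac{66}{203}\right) \frac{1}{469} = -264931 + \frac{4187}{1015} \cdot \frac{1}{469} = -264931 + \frac{4187}{476035} = - \frac{126116424398}{476035}$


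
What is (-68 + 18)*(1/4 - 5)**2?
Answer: -9025/8 ≈ -1128.1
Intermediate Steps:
(-68 + 18)*(1/4 - 5)**2 = -50*(1/4 - 5)**2 = -50*(-19/4)**2 = -50*361/16 = -9025/8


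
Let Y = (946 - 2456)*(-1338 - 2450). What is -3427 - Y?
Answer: -5723307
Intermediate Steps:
Y = 5719880 (Y = -1510*(-3788) = 5719880)
-3427 - Y = -3427 - 1*5719880 = -3427 - 5719880 = -5723307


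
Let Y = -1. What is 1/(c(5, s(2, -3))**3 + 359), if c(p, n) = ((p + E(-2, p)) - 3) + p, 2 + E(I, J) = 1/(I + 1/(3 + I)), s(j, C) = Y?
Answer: 1/423 ≈ 0.0023641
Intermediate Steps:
s(j, C) = -1
E(I, J) = -2 + 1/(I + 1/(3 + I))
c(p, n) = -6 + 2*p (c(p, n) = ((p + (1 - 5*(-2) - 2*(-2)**2)/(1 + (-2)**2 + 3*(-2))) - 3) + p = ((p + (1 + 10 - 2*4)/(1 + 4 - 6)) - 3) + p = ((p + (1 + 10 - 8)/(-1)) - 3) + p = ((p - 1*3) - 3) + p = ((p - 3) - 3) + p = ((-3 + p) - 3) + p = (-6 + p) + p = -6 + 2*p)
1/(c(5, s(2, -3))**3 + 359) = 1/((-6 + 2*5)**3 + 359) = 1/((-6 + 10)**3 + 359) = 1/(4**3 + 359) = 1/(64 + 359) = 1/423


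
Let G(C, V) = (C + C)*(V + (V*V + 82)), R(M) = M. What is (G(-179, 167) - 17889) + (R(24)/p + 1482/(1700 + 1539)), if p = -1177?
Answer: -38471064911201/3812303 ≈ -1.0091e+7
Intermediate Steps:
G(C, V) = 2*C*(82 + V + V²) (G(C, V) = (2*C)*(V + (V² + 82)) = (2*C)*(V + (82 + V²)) = (2*C)*(82 + V + V²) = 2*C*(82 + V + V²))
(G(-179, 167) - 17889) + (R(24)/p + 1482/(1700 + 1539)) = (2*(-179)*(82 + 167 + 167²) - 17889) + (24/(-1177) + 1482/(1700 + 1539)) = (2*(-179)*(82 + 167 + 27889) - 17889) + (24*(-1/1177) + 1482/3239) = (2*(-179)*28138 - 17889) + (-24/1177 + 1482*(1/3239)) = (-10073404 - 17889) + (-24/1177 + 1482/3239) = -10091293 + 1666578/3812303 = -38471064911201/3812303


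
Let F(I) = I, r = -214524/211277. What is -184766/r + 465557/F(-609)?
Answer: 3945590302495/21774186 ≈ 1.8121e+5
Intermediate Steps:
r = -214524/211277 (r = -214524*1/211277 = -214524/211277 ≈ -1.0154)
-184766/r + 465557/F(-609) = -184766/(-214524/211277) + 465557/(-609) = -184766*(-211277/214524) + 465557*(-1/609) = 19518403091/107262 - 465557/609 = 3945590302495/21774186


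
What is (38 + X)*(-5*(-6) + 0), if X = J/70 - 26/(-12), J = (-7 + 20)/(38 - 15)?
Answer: 194044/161 ≈ 1205.2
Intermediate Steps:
J = 13/23 ≈ 0.56522
X = 5252/2415 (X = (13/23)/70 - 26/(-12) = (13/23)*(1/70) - 26*(-1/12) = 13/1610 + 13/6 = 5252/2415 ≈ 2.1747)
(38 + X)*(-5*(-6) + 0) = (38 + 5252/2415)*(-5*(-6) + 0) = 97022*(30 + 0)/2415 = (97022/2415)*30 = 194044/161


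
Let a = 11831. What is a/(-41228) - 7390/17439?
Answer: -510995729/718975092 ≈ -0.71073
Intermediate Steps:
a/(-41228) - 7390/17439 = 11831/(-41228) - 7390/17439 = 11831*(-1/41228) - 7390*1/17439 = -11831/41228 - 7390/17439 = -510995729/718975092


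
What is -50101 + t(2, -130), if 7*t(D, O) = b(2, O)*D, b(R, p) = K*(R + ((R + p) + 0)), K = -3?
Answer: -49993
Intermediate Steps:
b(R, p) = -6*R - 3*p (b(R, p) = -3*(R + ((R + p) + 0)) = -3*(R + (R + p)) = -3*(p + 2*R) = -6*R - 3*p)
t(D, O) = D*(-12 - 3*O)/7 (t(D, O) = ((-6*2 - 3*O)*D)/7 = ((-12 - 3*O)*D)/7 = (D*(-12 - 3*O))/7 = D*(-12 - 3*O)/7)
-50101 + t(2, -130) = -50101 - 3/7*2*(4 - 130) = -50101 - 3/7*2*(-126) = -50101 + 108 = -49993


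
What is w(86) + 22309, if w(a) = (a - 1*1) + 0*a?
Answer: 22394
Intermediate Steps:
w(a) = -1 + a (w(a) = (a - 1) + 0 = (-1 + a) + 0 = -1 + a)
w(86) + 22309 = (-1 + 86) + 22309 = 85 + 22309 = 22394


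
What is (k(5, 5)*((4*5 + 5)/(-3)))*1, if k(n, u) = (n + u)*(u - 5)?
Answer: 0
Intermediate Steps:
k(n, u) = (-5 + u)*(n + u) (k(n, u) = (n + u)*(-5 + u) = (-5 + u)*(n + u))
(k(5, 5)*((4*5 + 5)/(-3)))*1 = ((5**2 - 5*5 - 5*5 + 5*5)*((4*5 + 5)/(-3)))*1 = ((25 - 25 - 25 + 25)*((20 + 5)*(-1/3)))*1 = (0*(25*(-1/3)))*1 = (0*(-25/3))*1 = 0*1 = 0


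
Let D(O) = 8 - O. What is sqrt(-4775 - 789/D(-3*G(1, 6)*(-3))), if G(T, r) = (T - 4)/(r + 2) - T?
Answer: 7*I*sqrt(2610119)/163 ≈ 69.381*I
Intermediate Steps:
G(T, r) = -T + (-4 + T)/(2 + r) (G(T, r) = (-4 + T)/(2 + r) - T = -T + (-4 + T)/(2 + r))
sqrt(-4775 - 789/D(-3*G(1, 6)*(-3))) = sqrt(-4775 - 789/(8 - (-3*(-4 - 1*1 - 1*1*6)/(2 + 6))*(-3))) = sqrt(-4775 - 789/(8 - (-3*(-4 - 1 - 6)/8)*(-3))) = sqrt(-4775 - 789/(8 - (-3*(-11)/8)*(-3))) = sqrt(-4775 - 789/(8 - (-3*(-11/8))*(-3))) = sqrt(-4775 - 789/(8 - 33*(-3)/8)) = sqrt(-4775 - 789/(8 - 1*(-99/8))) = sqrt(-4775 - 789/(8 + 99/8)) = sqrt(-4775 - 789/163/8) = sqrt(-4775 - 789*8/163) = sqrt(-4775 - 6312/163) = sqrt(-784637/163) = 7*I*sqrt(2610119)/163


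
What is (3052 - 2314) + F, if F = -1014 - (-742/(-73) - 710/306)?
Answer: -3170255/11169 ≈ -283.84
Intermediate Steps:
F = -11412977/11169 (F = -1014 - (-742*(-1/73) - 710*1/306) = -1014 - (742/73 - 355/153) = -1014 - 1*87611/11169 = -1014 - 87611/11169 = -11412977/11169 ≈ -1021.8)
(3052 - 2314) + F = (3052 - 2314) - 11412977/11169 = 738 - 11412977/11169 = -3170255/11169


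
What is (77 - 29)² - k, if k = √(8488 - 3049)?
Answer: 2304 - 7*√111 ≈ 2230.3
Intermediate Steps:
k = 7*√111 (k = √5439 = 7*√111 ≈ 73.750)
(77 - 29)² - k = (77 - 29)² - 7*√111 = 48² - 7*√111 = 2304 - 7*√111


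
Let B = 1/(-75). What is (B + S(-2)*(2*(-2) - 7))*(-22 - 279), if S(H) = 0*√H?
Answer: 301/75 ≈ 4.0133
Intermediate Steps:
S(H) = 0
B = -1/75 ≈ -0.013333
(B + S(-2)*(2*(-2) - 7))*(-22 - 279) = (-1/75 + 0*(2*(-2) - 7))*(-22 - 279) = (-1/75 + 0*(-4 - 7))*(-301) = (-1/75 + 0*(-11))*(-301) = (-1/75 + 0)*(-301) = -1/75*(-301) = 301/75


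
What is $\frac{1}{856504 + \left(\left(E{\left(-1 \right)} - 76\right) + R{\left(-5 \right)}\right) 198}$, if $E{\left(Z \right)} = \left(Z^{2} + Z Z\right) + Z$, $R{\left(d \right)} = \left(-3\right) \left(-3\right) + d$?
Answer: $\frac{1}{842446} \approx 1.187 \cdot 10^{-6}$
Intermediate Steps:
$R{\left(d \right)} = 9 + d$
$E{\left(Z \right)} = Z + 2 Z^{2}$ ($E{\left(Z \right)} = \left(Z^{2} + Z^{2}\right) + Z = 2 Z^{2} + Z = Z + 2 Z^{2}$)
$\frac{1}{856504 + \left(\left(E{\left(-1 \right)} - 76\right) + R{\left(-5 \right)}\right) 198} = \frac{1}{856504 + \left(\left(- (1 + 2 \left(-1\right)) - 76\right) + \left(9 - 5\right)\right) 198} = \frac{1}{856504 + \left(\left(- (1 - 2) - 76\right) + 4\right) 198} = \frac{1}{856504 + \left(\left(\left(-1\right) \left(-1\right) - 76\right) + 4\right) 198} = \frac{1}{856504 + \left(\left(1 - 76\right) + 4\right) 198} = \frac{1}{856504 + \left(-75 + 4\right) 198} = \frac{1}{856504 - 14058} = \frac{1}{842446}$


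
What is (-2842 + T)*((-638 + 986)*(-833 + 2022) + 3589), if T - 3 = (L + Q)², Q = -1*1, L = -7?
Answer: -1158176775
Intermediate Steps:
Q = -1
T = 67 (T = 3 + (-7 - 1)² = 3 + (-8)² = 3 + 64 = 67)
(-2842 + T)*((-638 + 986)*(-833 + 2022) + 3589) = (-2842 + 67)*((-638 + 986)*(-833 + 2022) + 3589) = -2775*(348*1189 + 3589) = -2775*(413772 + 3589) = -2775*417361 = -1158176775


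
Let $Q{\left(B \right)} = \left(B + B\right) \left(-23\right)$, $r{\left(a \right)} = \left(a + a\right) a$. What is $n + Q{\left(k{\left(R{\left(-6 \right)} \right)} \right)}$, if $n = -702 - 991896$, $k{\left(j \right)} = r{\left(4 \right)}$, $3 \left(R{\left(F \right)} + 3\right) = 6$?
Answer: $-994070$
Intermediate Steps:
$r{\left(a \right)} = 2 a^{2}$ ($r{\left(a \right)} = 2 a a = 2 a^{2}$)
$R{\left(F \right)} = -1$ ($R{\left(F \right)} = -3 + \frac{1}{3} \cdot 6 = -3 + 2 = -1$)
$k{\left(j \right)} = 32$ ($k{\left(j \right)} = 2 \cdot 4^{2} = 2 \cdot 16 = 32$)
$n = -992598$ ($n = -702 - 991896 = -992598$)
$Q{\left(B \right)} = - 46 B$ ($Q{\left(B \right)} = 2 B \left(-23\right) = - 46 B$)
$n + Q{\left(k{\left(R{\left(-6 \right)} \right)} \right)} = -992598 - 1472 = -994070$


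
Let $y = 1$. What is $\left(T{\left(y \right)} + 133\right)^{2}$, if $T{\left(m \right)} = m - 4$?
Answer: $16900$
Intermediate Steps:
$T{\left(m \right)} = -4 + m$
$\left(T{\left(y \right)} + 133\right)^{2} = \left(\left(-4 + 1\right) + 133\right)^{2} = \left(-3 + 133\right)^{2} = 130^{2} = 16900$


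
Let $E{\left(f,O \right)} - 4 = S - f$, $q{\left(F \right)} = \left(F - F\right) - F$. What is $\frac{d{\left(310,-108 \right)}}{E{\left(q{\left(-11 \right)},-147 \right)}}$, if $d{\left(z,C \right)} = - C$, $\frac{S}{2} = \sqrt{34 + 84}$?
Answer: $\frac{84}{47} + \frac{24 \sqrt{118}}{47} \approx 7.3342$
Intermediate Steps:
$S = 2 \sqrt{118}$ ($S = 2 \sqrt{34 + 84} = 2 \sqrt{118} \approx 21.726$)
$q{\left(F \right)} = - F$ ($q{\left(F \right)} = 0 - F = - F$)
$E{\left(f,O \right)} = 4 - f + 2 \sqrt{118}$ ($E{\left(f,O \right)} = 4 - \left(f - 2 \sqrt{118}\right) = 4 - f + 2 \sqrt{118}$)
$\frac{d{\left(310,-108 \right)}}{E{\left(q{\left(-11 \right)},-147 \right)}} = \frac{\left(-1\right) \left(-108\right)}{4 - \left(-1\right) \left(-11\right) + 2 \sqrt{118}} = \frac{108}{4 - 11 + 2 \sqrt{118}} = \frac{108}{-7 + 2 \sqrt{118}}$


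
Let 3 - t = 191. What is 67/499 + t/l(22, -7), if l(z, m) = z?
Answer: -46169/5489 ≈ -8.4112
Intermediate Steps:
t = -188 (t = 3 - 1*191 = 3 - 191 = -188)
67/499 + t/l(22, -7) = 67/499 - 188/22 = 67*(1/499) - 188*1/22 = 67/499 - 94/11 = -46169/5489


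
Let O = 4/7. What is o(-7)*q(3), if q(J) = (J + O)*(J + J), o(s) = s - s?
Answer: 0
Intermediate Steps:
O = 4/7 (O = 4*(⅐) = 4/7 ≈ 0.57143)
o(s) = 0
q(J) = 2*J*(4/7 + J) (q(J) = (J + 4/7)*(J + J) = (4/7 + J)*(2*J) = 2*J*(4/7 + J))
o(-7)*q(3) = 0*((2/7)*3*(4 + 7*3)) = 0*((2/7)*3*(4 + 21)) = 0*((2/7)*3*25) = 0*(150/7) = 0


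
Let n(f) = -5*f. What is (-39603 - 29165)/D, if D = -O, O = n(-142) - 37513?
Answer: -68768/36803 ≈ -1.8685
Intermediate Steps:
O = -36803 (O = -5*(-142) - 37513 = 710 - 37513 = -36803)
D = 36803 (D = -1*(-36803) = 36803)
(-39603 - 29165)/D = (-39603 - 29165)/36803 = -68768*1/36803 = -68768/36803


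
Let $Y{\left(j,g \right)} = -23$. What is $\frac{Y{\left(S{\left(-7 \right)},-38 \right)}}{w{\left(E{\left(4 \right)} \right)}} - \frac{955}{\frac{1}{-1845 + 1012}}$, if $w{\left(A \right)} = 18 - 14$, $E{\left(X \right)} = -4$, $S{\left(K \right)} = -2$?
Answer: $\frac{3182037}{4} \approx 7.9551 \cdot 10^{5}$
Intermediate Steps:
$w{\left(A \right)} = 4$
$\frac{Y{\left(S{\left(-7 \right)},-38 \right)}}{w{\left(E{\left(4 \right)} \right)}} - \frac{955}{\frac{1}{-1845 + 1012}} = - \frac{23}{4} - \frac{955}{\frac{1}{-1845 + 1012}} = \left(-23\right) \frac{1}{4} - \frac{955}{\frac{1}{-833}} = - \frac{23}{4} - \frac{955}{- \frac{1}{833}} = - \frac{23}{4} - -795515 = - \frac{23}{4} + 795515 = \frac{3182037}{4}$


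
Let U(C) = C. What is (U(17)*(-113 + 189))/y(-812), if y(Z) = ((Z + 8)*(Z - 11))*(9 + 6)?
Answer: 323/2481345 ≈ 0.00013017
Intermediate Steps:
y(Z) = 15*(-11 + Z)*(8 + Z) (y(Z) = ((8 + Z)*(-11 + Z))*15 = ((-11 + Z)*(8 + Z))*15 = 15*(-11 + Z)*(8 + Z))
(U(17)*(-113 + 189))/y(-812) = (17*(-113 + 189))/(-1320 - 45*(-812) + 15*(-812)**2) = (17*76)/(-1320 + 36540 + 15*659344) = 1292/(-1320 + 36540 + 9890160) = 1292/9925380 = 1292*(1/9925380) = 323/2481345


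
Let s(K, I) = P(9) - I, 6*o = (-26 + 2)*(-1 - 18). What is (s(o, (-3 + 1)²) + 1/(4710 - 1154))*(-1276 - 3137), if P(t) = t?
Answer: -78467553/3556 ≈ -22066.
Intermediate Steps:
o = 76 (o = ((-26 + 2)*(-1 - 18))/6 = (-24*(-19))/6 = (⅙)*456 = 76)
s(K, I) = 9 - I
(s(o, (-3 + 1)²) + 1/(4710 - 1154))*(-1276 - 3137) = ((9 - (-3 + 1)²) + 1/(4710 - 1154))*(-1276 - 3137) = ((9 - 1*(-2)²) + 1/3556)*(-4413) = ((9 - 1*4) + 1/3556)*(-4413) = ((9 - 4) + 1/3556)*(-4413) = (5 + 1/3556)*(-4413) = (17781/3556)*(-4413) = -78467553/3556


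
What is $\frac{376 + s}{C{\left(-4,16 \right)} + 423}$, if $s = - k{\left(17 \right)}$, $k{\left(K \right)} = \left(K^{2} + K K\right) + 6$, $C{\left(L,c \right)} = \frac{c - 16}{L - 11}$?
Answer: $- \frac{208}{423} \approx -0.49173$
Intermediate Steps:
$C{\left(L,c \right)} = \frac{-16 + c}{-11 + L}$
$k{\left(K \right)} = 6 + 2 K^{2}$ ($k{\left(K \right)} = \left(K^{2} + K^{2}\right) + 6 = 2 K^{2} + 6 = 6 + 2 K^{2}$)
$s = -584$ ($s = - (6 + 2 \cdot 17^{2}) = - (6 + 2 \cdot 289) = - (6 + 578) = \left(-1\right) 584 = -584$)
$\frac{376 + s}{C{\left(-4,16 \right)} + 423} = \frac{376 - 584}{\frac{-16 + 16}{-11 - 4} + 423} = - \frac{208}{\frac{1}{-15} \cdot 0 + 423} = - \frac{208}{\left(- \frac{1}{15}\right) 0 + 423} = - \frac{208}{0 + 423} = - \frac{208}{423}$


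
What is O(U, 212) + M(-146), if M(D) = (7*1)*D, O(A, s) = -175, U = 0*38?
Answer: -1197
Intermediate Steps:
U = 0
M(D) = 7*D
O(U, 212) + M(-146) = -175 + 7*(-146) = -175 - 1022 = -1197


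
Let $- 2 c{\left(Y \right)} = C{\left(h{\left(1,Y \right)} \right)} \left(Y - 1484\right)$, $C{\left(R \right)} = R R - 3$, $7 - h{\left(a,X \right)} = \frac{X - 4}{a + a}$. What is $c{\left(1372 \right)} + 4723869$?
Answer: $30390125$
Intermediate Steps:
$h{\left(a,X \right)} = 7 - \frac{-4 + X}{2 a}$ ($h{\left(a,X \right)} = 7 - \frac{X - 4}{a + a} = 7 - \frac{-4 + X}{2 a}$)
$C{\left(R \right)} = -3 + R^{2}$ ($C{\left(R \right)} = R^{2} - 3 = -3 + R^{2}$)
$c{\left(Y \right)} = - \frac{\left(-1484 + Y\right) \left(-3 + \left(9 - \frac{Y}{2}\right)^{2}\right)}{2}$ ($c{\left(Y \right)} = - \frac{\left(-3 + \left(\frac{4 - Y + 14 \cdot 1}{2 \cdot 1}\right)^{2}\right) \left(Y - 1484\right)}{2} = - \frac{\left(-3 + \left(\frac{1}{2} \cdot 1 \left(4 - Y + 14\right)\right)^{2}\right) \left(-1484 + Y\right)}{2} = - \frac{\left(-3 + \left(\frac{1}{2} \cdot 1 \left(18 - Y\right)\right)^{2}\right) \left(-1484 + Y\right)}{2} = - \frac{\left(-3 + \left(9 - \frac{Y}{2}\right)^{2}\right) \left(-1484 + Y\right)}{2} = - \frac{\left(-1484 + Y\right) \left(-3 + \left(9 - \frac{Y}{2}\right)^{2}\right)}{2}$)
$c{\left(1372 \right)} + 4723869 = - \frac{\left(-1484 + 1372\right) \left(-12 + \left(-18 + 1372\right)^{2}\right)}{8} + 4723869 = \left(- \frac{1}{8}\right) \left(-112\right) \left(-12 + 1354^{2}\right) + 4723869 = \left(- \frac{1}{8}\right) \left(-112\right) \left(-12 + 1833316\right) + 4723869 = \left(- \frac{1}{8}\right) \left(-112\right) 1833304 + 4723869 = 25666256 + 4723869 = 30390125$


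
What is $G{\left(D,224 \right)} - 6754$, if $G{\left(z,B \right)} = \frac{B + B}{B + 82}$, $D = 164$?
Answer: $- \frac{1033138}{153} \approx -6752.5$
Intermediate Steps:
$G{\left(z,B \right)} = \frac{2 B}{82 + B}$
$G{\left(D,224 \right)} - 6754 = 2 \cdot 224 \frac{1}{82 + 224} - 6754 = 2 \cdot 224 \cdot \frac{1}{306} - 6754 = \frac{224}{153} - 6754 = - \frac{1033138}{153}$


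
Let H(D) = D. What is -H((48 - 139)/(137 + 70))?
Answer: 91/207 ≈ 0.43961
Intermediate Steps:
-H((48 - 139)/(137 + 70)) = -(48 - 139)/(137 + 70) = -(-91)/207 = -1*(-91/207) = 91/207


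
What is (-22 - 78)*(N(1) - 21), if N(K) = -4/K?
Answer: 2500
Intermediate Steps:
(-22 - 78)*(N(1) - 21) = (-22 - 78)*(-4/1 - 21) = -100*(-4*1 - 21) = -100*(-4 - 21) = -100*(-25) = 2500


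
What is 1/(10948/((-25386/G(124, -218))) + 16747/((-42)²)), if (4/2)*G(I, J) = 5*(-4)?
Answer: 7463484/103043677 ≈ 0.072430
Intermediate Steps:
G(I, J) = -10 (G(I, J) = (5*(-4))/2 = (½)*(-20) = -10)
1/(10948/((-25386/G(124, -218))) + 16747/((-42)²)) = 1/(10948/((-25386/(-10))) + 16747/((-42)²)) = 1/(10948/((-25386*(-⅒))) + 16747/1764) = 1/(10948/(12693/5) + 16747*(1/1764)) = 1/(10948*(5/12693) + 16747/1764) = 1/(54740/12693 + 16747/1764) = 1/(103043677/7463484) = 7463484/103043677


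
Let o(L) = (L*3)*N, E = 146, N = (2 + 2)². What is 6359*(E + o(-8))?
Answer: -1513442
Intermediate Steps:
N = 16 (N = 4² = 16)
o(L) = 48*L (o(L) = (L*3)*16 = (3*L)*16 = 48*L)
6359*(E + o(-8)) = 6359*(146 + 48*(-8)) = 6359*(146 - 384) = 6359*(-238) = -1513442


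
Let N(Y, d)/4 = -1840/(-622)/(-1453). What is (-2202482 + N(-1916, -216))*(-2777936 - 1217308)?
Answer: 3976323232716827784/451883 ≈ 8.7994e+12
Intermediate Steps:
N(Y, d) = -3680/451883 (N(Y, d) = 4*(-1840/(-622)/(-1453)) = 4*(-1840*(-1/622)*(-1/1453)) = 4*((920/311)*(-1/1453)) = 4*(-920/451883) = -3680/451883)
(-2202482 + N(-1916, -216))*(-2777936 - 1217308) = (-2202482 - 3680/451883)*(-2777936 - 1217308) = -995264177286/451883*(-3995244) = 3976323232716827784/451883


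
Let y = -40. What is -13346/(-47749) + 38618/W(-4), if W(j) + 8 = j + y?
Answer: -70895265/95498 ≈ -742.37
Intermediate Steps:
W(j) = -48 + j (W(j) = -8 + (j - 40) = -8 + (-40 + j) = -48 + j)
-13346/(-47749) + 38618/W(-4) = -13346/(-47749) + 38618/(-48 - 4) = -13346*(-1/47749) + 38618/(-52) = 13346/47749 + 38618*(-1/52) = 13346/47749 - 19309/26 = -70895265/95498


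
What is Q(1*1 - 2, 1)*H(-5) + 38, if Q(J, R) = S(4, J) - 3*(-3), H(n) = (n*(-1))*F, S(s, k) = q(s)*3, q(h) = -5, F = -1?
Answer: 68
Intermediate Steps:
S(s, k) = -15 (S(s, k) = -5*3 = -15)
H(n) = n (H(n) = (n*(-1))*(-1) = -n*(-1) = n)
Q(J, R) = -6 (Q(J, R) = -15 - 3*(-3) = -15 + 9 = -6)
Q(1*1 - 2, 1)*H(-5) + 38 = -6*(-5) + 38 = 30 + 38 = 68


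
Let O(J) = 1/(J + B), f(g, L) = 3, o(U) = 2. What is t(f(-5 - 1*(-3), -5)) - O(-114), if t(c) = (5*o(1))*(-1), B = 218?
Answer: -1041/104 ≈ -10.010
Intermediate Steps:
O(J) = 1/(218 + J) (O(J) = 1/(J + 218) = 1/(218 + J))
t(c) = -10 (t(c) = (5*2)*(-1) = 10*(-1) = -10)
t(f(-5 - 1*(-3), -5)) - O(-114) = -10 - 1/(218 - 114) = -10 - 1/104 = -1041/104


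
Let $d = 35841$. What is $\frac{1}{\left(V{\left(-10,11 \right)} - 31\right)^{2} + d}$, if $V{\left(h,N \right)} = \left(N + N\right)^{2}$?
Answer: $\frac{1}{241050} \approx 4.1485 \cdot 10^{-6}$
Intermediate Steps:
$V{\left(h,N \right)} = 4 N^{2}$ ($V{\left(h,N \right)} = \left(2 N\right)^{2} = 4 N^{2}$)
$\frac{1}{\left(V{\left(-10,11 \right)} - 31\right)^{2} + d} = \frac{1}{\left(4 \cdot 11^{2} - 31\right)^{2} + 35841} = \frac{1}{\left(4 \cdot 121 - 31\right)^{2} + 35841} = \frac{1}{\left(484 - 31\right)^{2} + 35841} = \frac{1}{453^{2} + 35841} = \frac{1}{205209 + 35841} = \frac{1}{241050}$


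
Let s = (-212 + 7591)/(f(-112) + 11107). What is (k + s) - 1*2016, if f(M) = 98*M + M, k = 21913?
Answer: 385422/19 ≈ 20285.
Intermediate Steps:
f(M) = 99*M
s = 7379/19 (s = (-212 + 7591)/(99*(-112) + 11107) = 7379/(-11088 + 11107) = 7379/19 ≈ 388.37)
(k + s) - 1*2016 = (21913 + 7379/19) - 1*2016 = 423726/19 - 2016 = 385422/19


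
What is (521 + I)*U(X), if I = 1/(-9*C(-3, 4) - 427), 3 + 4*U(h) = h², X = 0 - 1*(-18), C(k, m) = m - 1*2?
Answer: 18605481/445 ≈ 41810.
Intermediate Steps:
C(k, m) = -2 + m (C(k, m) = m - 2 = -2 + m)
X = 18 (X = 0 + 18 = 18)
U(h) = -¾ + h²/4
I = -1/445 (I = 1/(-9*(-2 + 4) - 427) = 1/(-9*2 - 427) = 1/(-18 - 427) = 1/(-445) = -1/445 ≈ -0.0022472)
(521 + I)*U(X) = (521 - 1/445)*(-¾ + (¼)*18²) = 231844*(-¾ + (¼)*324)/445 = 231844*(-¾ + 81)/445 = (231844/445)*(321/4) = 18605481/445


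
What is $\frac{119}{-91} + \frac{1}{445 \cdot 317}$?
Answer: $- \frac{2398092}{1833845} \approx -1.3077$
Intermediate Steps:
$\frac{119}{-91} + \frac{1}{445 \cdot 317} = 119 \left(- \frac{1}{91}\right) + \frac{1}{445} \cdot \frac{1}{317} = - \frac{17}{13} + \frac{1}{141065} = - \frac{2398092}{1833845}$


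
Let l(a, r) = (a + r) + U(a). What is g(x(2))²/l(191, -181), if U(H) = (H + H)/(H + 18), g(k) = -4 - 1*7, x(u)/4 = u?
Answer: 25289/2472 ≈ 10.230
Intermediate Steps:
x(u) = 4*u
g(k) = -11 (g(k) = -4 - 7 = -11)
U(H) = 2*H/(18 + H) (U(H) = (2*H)/(18 + H) = 2*H/(18 + H))
l(a, r) = a + r + 2*a/(18 + a) (l(a, r) = (a + r) + 2*a/(18 + a) = a + r + 2*a/(18 + a))
g(x(2))²/l(191, -181) = (-11)²/(((2*191 + (18 + 191)*(191 - 181))/(18 + 191))) = 121/(((382 + 209*10)/209)) = 121/(((382 + 2090)/209)) = 121/(((1/209)*2472)) = 121/(2472/209) = 121*(209/2472) = 25289/2472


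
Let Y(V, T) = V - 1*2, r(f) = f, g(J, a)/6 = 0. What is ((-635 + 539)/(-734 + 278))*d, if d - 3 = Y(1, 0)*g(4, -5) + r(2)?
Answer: 20/19 ≈ 1.0526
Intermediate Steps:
g(J, a) = 0 (g(J, a) = 6*0 = 0)
Y(V, T) = -2 + V (Y(V, T) = V - 2 = -2 + V)
d = 5 (d = 3 + ((-2 + 1)*0 + 2) = 3 + (-1*0 + 2) = 3 + (0 + 2) = 3 + 2 = 5)
((-635 + 539)/(-734 + 278))*d = ((-635 + 539)/(-734 + 278))*5 = -96/(-456)*5 = -96*(-1/456)*5 = (4/19)*5 = 20/19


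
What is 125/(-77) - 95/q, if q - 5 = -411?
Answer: -6205/4466 ≈ -1.3894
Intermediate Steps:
q = -406 (q = 5 - 411 = -406)
125/(-77) - 95/q = 125/(-77) - 95/(-406) = 125*(-1/77) - 95*(-1/406) = -125/77 + 95/406 = -6205/4466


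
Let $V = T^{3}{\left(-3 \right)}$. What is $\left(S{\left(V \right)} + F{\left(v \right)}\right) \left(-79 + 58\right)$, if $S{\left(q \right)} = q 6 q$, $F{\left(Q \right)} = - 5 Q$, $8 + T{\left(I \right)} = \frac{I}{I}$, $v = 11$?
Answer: $-14822619$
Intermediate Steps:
$T{\left(I \right)} = -7$ ($T{\left(I \right)} = -8 + \frac{I}{I} = -8 + 1 = -7$)
$V = -343$ ($V = \left(-7\right)^{3} = -343$)
$S{\left(q \right)} = 6 q^{2}$ ($S{\left(q \right)} = 6 q q = 6 q^{2}$)
$\left(S{\left(V \right)} + F{\left(v \right)}\right) \left(-79 + 58\right) = \left(6 \left(-343\right)^{2} - 55\right) \left(-79 + 58\right) = \left(6 \cdot 117649 - 55\right) \left(-21\right) = \left(705894 - 55\right) \left(-21\right) = 705839 \left(-21\right) = -14822619$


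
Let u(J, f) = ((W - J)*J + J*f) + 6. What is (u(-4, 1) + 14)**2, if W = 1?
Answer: 16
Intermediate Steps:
u(J, f) = 6 + J*f + J*(1 - J) (u(J, f) = ((1 - J)*J + J*f) + 6 = (J*(1 - J) + J*f) + 6 = (J*f + J*(1 - J)) + 6 = 6 + J*f + J*(1 - J))
(u(-4, 1) + 14)**2 = ((6 - 4 - 1*(-4)**2 - 4*1) + 14)**2 = ((6 - 4 - 1*16 - 4) + 14)**2 = ((6 - 4 - 16 - 4) + 14)**2 = (-18 + 14)**2 = (-4)**2 = 16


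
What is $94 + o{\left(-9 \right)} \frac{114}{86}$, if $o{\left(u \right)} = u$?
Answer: $\frac{3529}{43} \approx 82.07$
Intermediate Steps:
$94 + o{\left(-9 \right)} \frac{114}{86} = 94 - 9 \cdot \frac{114}{86} = 94 - 9 \cdot 114 \cdot \frac{1}{86} = 94 - \frac{513}{43} = \frac{3529}{43}$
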